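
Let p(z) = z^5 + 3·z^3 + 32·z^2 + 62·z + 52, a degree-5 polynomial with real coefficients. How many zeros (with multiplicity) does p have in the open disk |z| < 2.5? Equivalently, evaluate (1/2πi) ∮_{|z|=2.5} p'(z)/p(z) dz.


The zeros of p are: (2 + 3i), (2 - 3i), -2, (-1 + 1i), (-1 - 1i).
Their magnitudes are: 3.606, 3.606, 2, 1.414, 1.414.
Zeros with |z| < R = 2.5: -2, (-1 + 1i), (-1 - 1i).
Count = 3.
By the argument principle, (1/2πi) ∮_{|z|=R} p'(z)/p(z) dz equals exactly this count.

Number of zeros inside |z| < 2.5: 3.


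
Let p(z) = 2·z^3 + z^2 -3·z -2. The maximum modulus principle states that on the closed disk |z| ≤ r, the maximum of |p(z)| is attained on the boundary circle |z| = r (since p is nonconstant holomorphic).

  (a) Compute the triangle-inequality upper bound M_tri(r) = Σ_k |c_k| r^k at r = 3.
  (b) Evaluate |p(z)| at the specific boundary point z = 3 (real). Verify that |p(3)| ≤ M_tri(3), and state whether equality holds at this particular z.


Coefficients: c_0 = -2, c_1 = -3, c_2 = 1, c_3 = 2. Radius r = 3.
Part (a). Triangle bound: M_tri(r) = Σ_k |c_k| r^k
  = |-2|·3^0 + |-3|·3^1 + |1|·3^2 + |2|·3^3
  = 2 + 9 + 9 + 54 = 74.
This bounds M(r) := max_{|z|=r} |p(z)| from above; equality holds iff all terms c_k z^k can be made to align in phase at a single z on |z|=r.
Part (b). At z = 3 (real, on the circle |z| = r):
  p(3) = (-2)·3^0 + (-3)·3^1 + (1)·3^2 + (2)·3^3 = 52.
  |p(3)| = 52.
Check: |p(3)| = 52 ≤ 74 = M_tri(3). ✓ Equality does not hold at z = 3 (the coefficients have mixed signs, so the terms do not all align in phase there).

M_tri(3) = 74; |p(3)| = 52; equality at z=3: no.


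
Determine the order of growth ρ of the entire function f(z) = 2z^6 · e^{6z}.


M(r) = max_{|z|=r} |2|·|z|^6·|e^{6z}| = 2·r^6 · e^{6r^1} (the factors attain their maxima compatibly on |z|=r). Then log M(r) = log 2 + 6·log r + 6r^1, dominated by the last term, so log log M(r) ~ 1·log r. The polynomial factor 2z^6 contributes only a log r term and does not affect the order. ρ = 1.
Therefore ρ = 1.

Order ρ = 1.


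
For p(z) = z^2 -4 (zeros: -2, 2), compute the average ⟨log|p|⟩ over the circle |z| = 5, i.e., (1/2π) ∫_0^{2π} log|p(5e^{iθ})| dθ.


Zeros: -2, 2; r = 5.
Inside |z| < r: -2, 2. Outside (|z| ≥ r): ∅.
p(0) = -4, so log|p(0)| = log(4) = 1.3863.
Apply Jensen: I(r) = log|p(0)| + Σ_k log(r/|z_k|), summed over zeros inside |z| < r.
  log(r/|z_k|) for z_k = -2: log(5/2) = 0.9163
  log(r/|z_k|) for z_k = 2: log(5/2) = 0.9163
Sum over inside zeros: 1.8326.
I(r) = log|p(0)| + (inside sum) = 1.3863 + 1.8326 = 3.2189.
Closed form (all zeros inside, monic): I(r) = n·log(r) = 2·log(5) = 3.2189. ✓

I(r) ≈ 3.2189.


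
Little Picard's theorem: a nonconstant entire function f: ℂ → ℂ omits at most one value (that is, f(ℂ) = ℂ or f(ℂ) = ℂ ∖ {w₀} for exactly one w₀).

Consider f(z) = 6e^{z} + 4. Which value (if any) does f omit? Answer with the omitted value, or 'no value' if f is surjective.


Little Picard bounds the complement of f(ℂ) to at most one point.
e^{z} is never zero on ℂ, so 6·e^{z} takes every value in ℂ ∖ {0}. Adding 4 shifts the range to ℂ ∖ {4}. Thus f omits exactly the value 4.

Omitted value: 4.


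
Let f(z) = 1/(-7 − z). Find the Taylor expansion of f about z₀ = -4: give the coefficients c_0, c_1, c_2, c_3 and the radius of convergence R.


Let w = z − z₀, so z = z₀ + w.
Then -7 − z = -7 − (z₀ + w) = (-7 − z₀) − w = -3 − w.
f(z) = 1/(-3 − w) = (1/(-3)) · 1/(1 − w/(-3)) = Σ_{n≥0} w^n / (-3)^(n+1).
So c_n = 1/(-3)^(n+1):
  c_0 = 1/(-3)^1 = -1/3.
  c_1 = 1/(-3)^2 = 1/9.
  c_2 = 1/(-3)^3 = -1/27.
  c_3 = 1/(-3)^4 = 1/81.
The series is valid for |w/d| < 1, i.e. |z − z₀| < |d|.
Radius of convergence: R = |-7 − z₀| = |-3| = 3 (distance from z₀ to the singularity z = -7).

c_0 = -1/3, c_1 = 1/9, c_2 = -1/27, c_3 = 1/81; R = 3.


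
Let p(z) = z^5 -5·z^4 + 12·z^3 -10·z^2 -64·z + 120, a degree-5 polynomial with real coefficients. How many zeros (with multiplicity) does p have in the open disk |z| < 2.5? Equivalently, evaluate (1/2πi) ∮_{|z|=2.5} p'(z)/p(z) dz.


The zeros of p are: 2, -2, 3, (1 + 3i), (1 - 3i).
Their magnitudes are: 2, 2, 3, 3.162, 3.162.
Zeros with |z| < R = 2.5: 2, -2.
Count = 2.
By the argument principle, (1/2πi) ∮_{|z|=R} p'(z)/p(z) dz equals exactly this count.

Number of zeros inside |z| < 2.5: 2.


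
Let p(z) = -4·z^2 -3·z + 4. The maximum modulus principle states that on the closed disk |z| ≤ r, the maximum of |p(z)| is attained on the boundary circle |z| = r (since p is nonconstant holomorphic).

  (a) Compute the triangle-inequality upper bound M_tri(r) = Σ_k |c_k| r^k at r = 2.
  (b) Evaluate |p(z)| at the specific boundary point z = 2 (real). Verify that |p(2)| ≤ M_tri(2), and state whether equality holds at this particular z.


Coefficients: c_0 = 4, c_1 = -3, c_2 = -4. Radius r = 2.
Part (a). Triangle bound: M_tri(r) = Σ_k |c_k| r^k
  = |4|·2^0 + |-3|·2^1 + |-4|·2^2
  = 4 + 6 + 16 = 26.
This bounds M(r) := max_{|z|=r} |p(z)| from above; equality holds iff all terms c_k z^k can be made to align in phase at a single z on |z|=r.
Part (b). At z = 2 (real, on the circle |z| = r):
  p(2) = (4)·2^0 + (-3)·2^1 + (-4)·2^2 = -18.
  |p(2)| = 18.
Check: |p(2)| = 18 ≤ 26 = M_tri(2). ✓ Equality does not hold at z = 2 (the coefficients have mixed signs, so the terms do not all align in phase there).

M_tri(2) = 26; |p(2)| = 18; equality at z=2: no.


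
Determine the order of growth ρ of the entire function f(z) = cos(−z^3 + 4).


Write cos(w) = (e^{iw} ± e^{−iw})/(2 or 2i), so |cos(w)| ≤ e^{|w|}. With w = −z^3 + 4, |w| ≤ 1r^3 + 4 on |z|=r, giving M(r) ≤ e^{1r^3 + 4} and ρ ≤ 3. For the lower bound, choose z on |z|=r with -1z^3 purely imaginary of modulus 1r^3; then |cos(−z^3 + 4)| grows like e^{1r^3}/2, so ρ ≥ 3. Hence ρ = 3.
Therefore ρ = 3.

Order ρ = 3.


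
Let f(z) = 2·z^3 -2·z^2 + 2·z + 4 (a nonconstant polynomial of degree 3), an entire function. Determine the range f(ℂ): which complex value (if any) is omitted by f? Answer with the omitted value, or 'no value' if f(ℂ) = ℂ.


Little Picard bounds the complement of f(ℂ) to at most one point.
For every w ∈ ℂ, the equation p(z) − w = 0 is a nonconstant polynomial in z and hence has at least one root by the fundamental theorem of algebra. So p is surjective onto ℂ, omitting no value.

Omitted value: no value.


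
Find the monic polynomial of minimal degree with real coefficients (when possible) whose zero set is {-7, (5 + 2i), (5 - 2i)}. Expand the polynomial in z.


The polynomial is p(z) = ∏_{α ∈ S} (z − α), where S = {-7, (5 + 2i), (5 - 2i)}.
Expanding the product yields: p(z) = z^3 -3·z^2 -41·z + 203.
Note conjugate pairs combine to real quadratics: (z − (5+2i))(z − (5−2i)) = z² − 10z + 29.
The resulting polynomial has degree 3 and real coefficients as required.

p(z) = z^3 -3·z^2 -41·z + 203.


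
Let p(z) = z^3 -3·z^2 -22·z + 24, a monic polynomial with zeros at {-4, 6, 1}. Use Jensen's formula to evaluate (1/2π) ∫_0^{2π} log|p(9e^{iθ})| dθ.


Zeros: -4, 1, 6; r = 9.
Inside |z| < r: -4, 1, 6. Outside (|z| ≥ r): ∅.
p(0) = 24, so log|p(0)| = log(24) = 3.1781.
Apply Jensen: I(r) = log|p(0)| + Σ_k log(r/|z_k|), summed over zeros inside |z| < r.
  log(r/|z_k|) for z_k = -4: log(9/4) = 0.8109
  log(r/|z_k|) for z_k = 6: log(9/6) = 0.4055
  log(r/|z_k|) for z_k = 1: log(9/1) = 2.1972
Sum over inside zeros: 3.4136.
I(r) = log|p(0)| + (inside sum) = 3.1781 + 3.4136 = 6.5917.
Closed form (all zeros inside, monic): I(r) = n·log(r) = 3·log(9) = 6.5917. ✓

I(r) ≈ 6.5917.


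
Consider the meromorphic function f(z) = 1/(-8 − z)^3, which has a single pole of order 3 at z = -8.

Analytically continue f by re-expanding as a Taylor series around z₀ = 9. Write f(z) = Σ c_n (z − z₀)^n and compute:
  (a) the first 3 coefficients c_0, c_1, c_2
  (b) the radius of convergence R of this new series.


Let w = z − z₀, so z = z₀ + w.
Then -8 − z = -8 − (z₀ + w) = (-8 − z₀) − w = -17 − w.
f(z) = 1/(-17 − w)^3 = (1/(-17)^3) · (1 − w/(-17))^{−3}.
By the binomial series (1−u)^{−3} = Σ_{n≥0} C(n+2, 2) u^n for |u|<1, with u = w/(-17):
  c_n = C(n+2, 2) / (-17)^(n+3).
  c_0 = 1/(-17)^3 = -1/4913.
  c_1 = 3/(-17)^4 = 3/83521.
  c_2 = 6/(-17)^5 = -6/1419857.
The series is valid for |w/d| < 1, i.e. |z − z₀| < |d|.
Radius of convergence: R = |-8 − z₀| = |-17| = 17 (distance from z₀ to the singularity z = -8).

c_0 = -1/4913, c_1 = 3/83521, c_2 = -6/1419857; R = 17.


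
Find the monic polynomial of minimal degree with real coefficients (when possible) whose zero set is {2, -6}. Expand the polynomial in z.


The polynomial is p(z) = ∏_{α ∈ S} (z − α), where S = {2, -6}.
Expanding the product yields: p(z) = z^2 + 4·z -12.
The resulting polynomial has degree 2 and real coefficients as required.

p(z) = z^2 + 4·z -12.


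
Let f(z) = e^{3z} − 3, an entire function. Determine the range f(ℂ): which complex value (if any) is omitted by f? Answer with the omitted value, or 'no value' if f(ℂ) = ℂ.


Little Picard bounds the complement of f(ℂ) to at most one point.
e^{3z} is never zero on ℂ, so 1·e^{3z} takes every value in ℂ ∖ {0}. Adding -3 shifts the range to ℂ ∖ {-3}. Thus f omits exactly the value -3.

Omitted value: -3.


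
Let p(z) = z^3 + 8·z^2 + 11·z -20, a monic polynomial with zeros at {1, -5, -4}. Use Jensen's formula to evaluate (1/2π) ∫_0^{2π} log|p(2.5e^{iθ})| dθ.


Zeros: -5, -4, 1; r = 2.5.
Inside |z| < r: 1. Outside (|z| ≥ r): -5, -4.
p(0) = -20, so log|p(0)| = log(20) = 2.9957.
Apply Jensen: I(r) = log|p(0)| + Σ_k log(r/|z_k|), summed over zeros inside |z| < r.
  log(r/|z_k|) for z_k = 1: log(2.5/1) = 0.9163
  Outside zeros (-5, -4) contribute nothing to the Jensen sum.
Sum over inside zeros: 0.9163.
I(r) = log|p(0)| + (inside sum) = 2.9957 + 0.9163 = 3.9120.
Note: since some zeros are outside |z| ≤ r, the simplified n·log(r) form does NOT apply — only the inside zeros contribute.

I(r) ≈ 3.9120.


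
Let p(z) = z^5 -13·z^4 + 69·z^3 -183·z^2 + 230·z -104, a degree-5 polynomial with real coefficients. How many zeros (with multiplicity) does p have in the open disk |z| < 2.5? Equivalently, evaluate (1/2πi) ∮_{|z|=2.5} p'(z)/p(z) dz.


The zeros of p are: 4, (3 + 2i), (3 - 2i), 2, 1.
Their magnitudes are: 4, 3.606, 3.606, 2, 1.
Zeros with |z| < R = 2.5: 2, 1.
Count = 2.
By the argument principle, (1/2πi) ∮_{|z|=R} p'(z)/p(z) dz equals exactly this count.

Number of zeros inside |z| < 2.5: 2.


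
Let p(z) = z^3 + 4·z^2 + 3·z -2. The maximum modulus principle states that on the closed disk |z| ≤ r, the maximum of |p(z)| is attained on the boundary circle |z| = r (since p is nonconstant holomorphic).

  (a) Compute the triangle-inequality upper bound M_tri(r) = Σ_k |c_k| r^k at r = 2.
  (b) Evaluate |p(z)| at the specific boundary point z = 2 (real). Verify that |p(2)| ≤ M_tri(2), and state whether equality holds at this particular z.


Coefficients: c_0 = -2, c_1 = 3, c_2 = 4, c_3 = 1. Radius r = 2.
Part (a). Triangle bound: M_tri(r) = Σ_k |c_k| r^k
  = |-2|·2^0 + |3|·2^1 + |4|·2^2 + |1|·2^3
  = 2 + 6 + 16 + 8 = 32.
This bounds M(r) := max_{|z|=r} |p(z)| from above; equality holds iff all terms c_k z^k can be made to align in phase at a single z on |z|=r.
Part (b). At z = 2 (real, on the circle |z| = r):
  p(2) = (-2)·2^0 + (3)·2^1 + (4)·2^2 + (1)·2^3 = 28.
  |p(2)| = 28.
Check: |p(2)| = 28 ≤ 32 = M_tri(2). ✓ Equality does not hold at z = 2 (the coefficients have mixed signs, so the terms do not all align in phase there).

M_tri(2) = 32; |p(2)| = 28; equality at z=2: no.


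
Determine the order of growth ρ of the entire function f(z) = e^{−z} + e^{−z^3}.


Each summand is entire of order 1 and 3 respectively (as in the single-exponential case). The order of a sum is at most the max of the orders, so ρ ≤ 3. For the lower bound: on |z|=r choose arg z so that -1z^3 is real positive; then |e^{-1z^3}| = e^{1r^3} while |e^{-1z}| ≤ e^{1r^1} = o(e^{1r^3}). So |f| ≥ e^{1r^3}(1 − o(1)) and ρ ≥ 3. Hence ρ = max(1, 3) = 3.
Therefore ρ = 3.

Order ρ = 3.


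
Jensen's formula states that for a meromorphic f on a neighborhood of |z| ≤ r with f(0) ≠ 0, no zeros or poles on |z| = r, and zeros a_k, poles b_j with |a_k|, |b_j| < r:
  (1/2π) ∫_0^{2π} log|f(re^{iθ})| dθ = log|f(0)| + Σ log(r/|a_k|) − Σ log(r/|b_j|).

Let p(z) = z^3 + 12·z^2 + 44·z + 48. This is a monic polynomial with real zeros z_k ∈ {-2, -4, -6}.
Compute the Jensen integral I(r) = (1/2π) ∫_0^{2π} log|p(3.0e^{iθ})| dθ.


Zeros: -6, -4, -2; r = 3.0.
Inside |z| < r: -2. Outside (|z| ≥ r): -6, -4.
p(0) = 48, so log|p(0)| = log(48) = 3.8712.
Apply Jensen: I(r) = log|p(0)| + Σ_k log(r/|z_k|), summed over zeros inside |z| < r.
  log(r/|z_k|) for z_k = -2: log(3.0/2) = 0.4055
  Outside zeros (-6, -4) contribute nothing to the Jensen sum.
Sum over inside zeros: 0.4055.
I(r) = log|p(0)| + (inside sum) = 3.8712 + 0.4055 = 4.2767.
Note: since some zeros are outside |z| ≤ r, the simplified n·log(r) form does NOT apply — only the inside zeros contribute.

I(r) ≈ 4.2767.


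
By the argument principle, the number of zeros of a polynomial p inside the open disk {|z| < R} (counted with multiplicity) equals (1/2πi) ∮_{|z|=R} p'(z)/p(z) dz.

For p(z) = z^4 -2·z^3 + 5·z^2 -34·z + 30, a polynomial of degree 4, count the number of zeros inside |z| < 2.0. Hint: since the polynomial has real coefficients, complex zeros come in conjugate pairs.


The zeros of p are: 3, (-1 + 3i), (-1 - 3i), 1.
Their magnitudes are: 3, 3.162, 3.162, 1.
Zeros with |z| < R = 2.0: 1.
Count = 1.
By the argument principle, (1/2πi) ∮_{|z|=R} p'(z)/p(z) dz equals exactly this count.

Number of zeros inside |z| < 2.0: 1.


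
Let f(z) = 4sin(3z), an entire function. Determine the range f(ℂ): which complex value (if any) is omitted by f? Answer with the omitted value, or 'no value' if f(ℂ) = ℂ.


Little Picard bounds the complement of f(ℂ) to at most one point.
sin is entire and surjective onto ℂ: for every w ∈ ℂ, sin(ζ) = w has a solution ζ ∈ ℂ (e.g., via the complex inverse arcsin). With ζ = 3z this gives z = ζ/(3). Then 4·sin(3z) takes every value in 4·ℂ = ℂ, and adding 0 is a bijection of ℂ. So f is surjective and omits no value. (Note: only on the real line is sin bounded by [−1, 1].)

Omitted value: no value.


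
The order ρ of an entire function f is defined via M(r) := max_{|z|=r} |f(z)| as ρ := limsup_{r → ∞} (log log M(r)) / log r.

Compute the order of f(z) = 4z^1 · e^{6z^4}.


M(r) = max_{|z|=r} |4|·|z|^1·|e^{6z^4}| = 4·r^1 · e^{6r^4} (the factors attain their maxima compatibly on |z|=r). Then log M(r) = log 4 + 1·log r + 6r^4, dominated by the last term, so log log M(r) ~ 4·log r. The polynomial factor 4z^1 contributes only a log r term and does not affect the order. ρ = 4.
Therefore ρ = 4.

Order ρ = 4.


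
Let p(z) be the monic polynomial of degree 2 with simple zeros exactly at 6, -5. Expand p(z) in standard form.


The polynomial is p(z) = ∏_{α ∈ S} (z − α), where S = {6, -5}.
Expanding the product yields: p(z) = z^2 -z -30.
The resulting polynomial has degree 2 and real coefficients as required.

p(z) = z^2 -z -30.


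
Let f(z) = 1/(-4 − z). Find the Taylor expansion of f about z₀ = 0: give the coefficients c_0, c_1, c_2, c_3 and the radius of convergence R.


Let w = z − z₀, so z = z₀ + w.
Then -4 − z = -4 − (z₀ + w) = (-4 − z₀) − w = -4 − w.
f(z) = 1/(-4 − w) = (1/(-4)) · 1/(1 − w/(-4)) = Σ_{n≥0} w^n / (-4)^(n+1).
So c_n = 1/(-4)^(n+1):
  c_0 = 1/(-4)^1 = -1/4.
  c_1 = 1/(-4)^2 = 1/16.
  c_2 = 1/(-4)^3 = -1/64.
  c_3 = 1/(-4)^4 = 1/256.
The series is valid for |w/d| < 1, i.e. |z − z₀| < |d|.
Radius of convergence: R = |-4 − z₀| = |-4| = 4 (distance from z₀ to the singularity z = -4).

c_0 = -1/4, c_1 = 1/16, c_2 = -1/64, c_3 = 1/256; R = 4.


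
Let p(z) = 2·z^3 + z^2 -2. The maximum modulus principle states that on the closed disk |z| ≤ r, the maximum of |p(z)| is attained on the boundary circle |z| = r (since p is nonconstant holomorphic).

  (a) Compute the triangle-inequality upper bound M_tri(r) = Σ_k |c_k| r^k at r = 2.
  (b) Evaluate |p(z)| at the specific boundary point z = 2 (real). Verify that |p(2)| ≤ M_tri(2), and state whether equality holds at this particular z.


Coefficients: c_0 = -2, c_1 = 0, c_2 = 1, c_3 = 2. Radius r = 2.
Part (a). Triangle bound: M_tri(r) = Σ_k |c_k| r^k
  = |-2|·2^0 + |0|·2^1 + |1|·2^2 + |2|·2^3
  = 2 + 0 + 4 + 16 = 22.
This bounds M(r) := max_{|z|=r} |p(z)| from above; equality holds iff all terms c_k z^k can be made to align in phase at a single z on |z|=r.
Part (b). At z = 2 (real, on the circle |z| = r):
  p(2) = (-2)·2^0 + (0)·2^1 + (1)·2^2 + (2)·2^3 = 18.
  |p(2)| = 18.
Check: |p(2)| = 18 ≤ 22 = M_tri(2). ✓ Equality does not hold at z = 2 (the coefficients have mixed signs, so the terms do not all align in phase there).

M_tri(2) = 22; |p(2)| = 18; equality at z=2: no.


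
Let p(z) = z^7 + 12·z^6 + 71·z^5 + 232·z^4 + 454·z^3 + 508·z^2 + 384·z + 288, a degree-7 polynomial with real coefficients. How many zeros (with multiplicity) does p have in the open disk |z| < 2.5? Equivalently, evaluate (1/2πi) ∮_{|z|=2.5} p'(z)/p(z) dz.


The zeros of p are: (-3 + 3i), (-3 - 3i), (-2 + 2i), (-2 - 2i), (0 + 1i), (0 - 1i), -2.
Their magnitudes are: 4.243, 4.243, 2.828, 2.828, 1, 1, 2.
Zeros with |z| < R = 2.5: (0 + 1i), (0 - 1i), -2.
Count = 3.
By the argument principle, (1/2πi) ∮_{|z|=R} p'(z)/p(z) dz equals exactly this count.

Number of zeros inside |z| < 2.5: 3.


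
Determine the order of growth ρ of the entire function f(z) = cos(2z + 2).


cos(w) is a linear combination of e^{iw} and e^{−iw} (or e^w, e^{−w} in the hyperbolic case), so |cos(w)| ≤ e^{|w|}. With w = 2z + 2, |w| ≤ 2|z| + 2 = 2r + 2 on |z| = r, giving M(r) ≤ e^{2r + 2}, so ρ ≤ 1. On a suitable ray (z = it for sin/cos; z = t for sinh/cosh, t real → ∞), |cos(2z + 2)| grows like e^{2|t|}/2, so ρ ≥ 1. Hence ρ = 1.
Therefore ρ = 1.

Order ρ = 1.


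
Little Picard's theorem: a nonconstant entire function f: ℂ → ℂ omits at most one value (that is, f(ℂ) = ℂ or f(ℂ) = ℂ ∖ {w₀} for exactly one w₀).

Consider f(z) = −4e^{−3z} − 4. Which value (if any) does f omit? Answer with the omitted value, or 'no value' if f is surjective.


Little Picard bounds the complement of f(ℂ) to at most one point.
e^{−3z} is never zero on ℂ, so -4·e^{−3z} takes every value in ℂ ∖ {0}. Adding -4 shifts the range to ℂ ∖ {-4}. Thus f omits exactly the value -4.

Omitted value: -4.


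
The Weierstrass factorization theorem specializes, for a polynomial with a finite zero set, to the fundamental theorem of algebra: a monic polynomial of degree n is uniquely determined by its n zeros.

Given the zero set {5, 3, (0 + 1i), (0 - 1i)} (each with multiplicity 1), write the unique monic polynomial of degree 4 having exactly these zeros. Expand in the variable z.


The polynomial is p(z) = ∏_{α ∈ S} (z − α), where S = {5, 3, (0 + 1i), (0 - 1i)}.
Expanding the product yields: p(z) = z^4 -8·z^3 + 16·z^2 -8·z + 15.
Note conjugate pairs combine to real quadratics: (z − (0+1i))(z − (0−1i)) = z² + 1.
The resulting polynomial has degree 4 and real coefficients as required.

p(z) = z^4 -8·z^3 + 16·z^2 -8·z + 15.


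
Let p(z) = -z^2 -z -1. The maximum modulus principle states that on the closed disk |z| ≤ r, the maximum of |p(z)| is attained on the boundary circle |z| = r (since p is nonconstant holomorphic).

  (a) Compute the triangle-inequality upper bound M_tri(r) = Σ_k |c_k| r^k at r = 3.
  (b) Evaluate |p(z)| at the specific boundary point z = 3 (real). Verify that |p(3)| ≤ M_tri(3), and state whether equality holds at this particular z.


Coefficients: c_0 = -1, c_1 = -1, c_2 = -1. Radius r = 3.
Part (a). Triangle bound: M_tri(r) = Σ_k |c_k| r^k
  = |-1|·3^0 + |-1|·3^1 + |-1|·3^2
  = 1 + 3 + 9 = 13.
This bounds M(r) := max_{|z|=r} |p(z)| from above; equality holds iff all terms c_k z^k can be made to align in phase at a single z on |z|=r.
Part (b). At z = 3 (real, on the circle |z| = r):
  p(3) = (-1)·3^0 + (-1)·3^1 + (-1)·3^2 = -13.
  |p(3)| = 13.
Since all nonzero coefficients share the same sign, |p(3)| = 13 = M_tri(3); the triangle bound is attained at z = 3, so in fact M(r) = 13.

M_tri(3) = 13; |p(3)| = 13; equality at z=3: yes.


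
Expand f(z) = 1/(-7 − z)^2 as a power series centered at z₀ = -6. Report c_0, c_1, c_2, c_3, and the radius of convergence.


Let w = z − z₀, so z = z₀ + w.
Then -7 − z = -7 − (z₀ + w) = (-7 − z₀) − w = -1 − w.
f(z) = 1/(-1 − w)^2 = (1/(-1)^2) · (1 − w/(-1))^{−2}.
By the binomial series (1−u)^{−2} = Σ_{n≥0} C(n+1, 1) u^n for |u|<1, with u = w/(-1):
  c_n = C(n+1, 1) / (-1)^(n+2).
  c_0 = 1/(-1)^2 = 1.
  c_1 = 2/(-1)^3 = -2.
  c_2 = 3/(-1)^4 = 3.
  c_3 = 4/(-1)^5 = -4.
The series is valid for |w/d| < 1, i.e. |z − z₀| < |d|.
Radius of convergence: R = |-7 − z₀| = |-1| = 1 (distance from z₀ to the singularity z = -7).

c_0 = 1, c_1 = -2, c_2 = 3, c_3 = -4; R = 1.


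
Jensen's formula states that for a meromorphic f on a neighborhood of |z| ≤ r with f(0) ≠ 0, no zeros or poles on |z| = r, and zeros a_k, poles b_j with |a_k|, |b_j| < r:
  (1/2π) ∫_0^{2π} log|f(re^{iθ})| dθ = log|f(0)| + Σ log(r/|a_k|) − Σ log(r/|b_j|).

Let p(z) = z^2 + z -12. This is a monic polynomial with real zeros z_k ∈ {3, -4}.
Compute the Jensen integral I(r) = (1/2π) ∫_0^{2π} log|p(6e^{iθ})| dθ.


Zeros: -4, 3; r = 6.
Inside |z| < r: -4, 3. Outside (|z| ≥ r): ∅.
p(0) = -12, so log|p(0)| = log(12) = 2.4849.
Apply Jensen: I(r) = log|p(0)| + Σ_k log(r/|z_k|), summed over zeros inside |z| < r.
  log(r/|z_k|) for z_k = 3: log(6/3) = 0.6931
  log(r/|z_k|) for z_k = -4: log(6/4) = 0.4055
Sum over inside zeros: 1.0986.
I(r) = log|p(0)| + (inside sum) = 2.4849 + 1.0986 = 3.5835.
Closed form (all zeros inside, monic): I(r) = n·log(r) = 2·log(6) = 3.5835. ✓

I(r) ≈ 3.5835.


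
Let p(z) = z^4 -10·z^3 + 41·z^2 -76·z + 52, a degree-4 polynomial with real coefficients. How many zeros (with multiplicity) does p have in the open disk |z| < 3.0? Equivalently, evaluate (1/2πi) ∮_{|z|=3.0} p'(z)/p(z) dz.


The zeros of p are: 2, (3 + 2i), (3 - 2i), 2.
Their magnitudes are: 2, 3.606, 3.606, 2.
Zeros with |z| < R = 3.0: 2, 2.
Count = 2.
By the argument principle, (1/2πi) ∮_{|z|=R} p'(z)/p(z) dz equals exactly this count.

Number of zeros inside |z| < 3.0: 2.


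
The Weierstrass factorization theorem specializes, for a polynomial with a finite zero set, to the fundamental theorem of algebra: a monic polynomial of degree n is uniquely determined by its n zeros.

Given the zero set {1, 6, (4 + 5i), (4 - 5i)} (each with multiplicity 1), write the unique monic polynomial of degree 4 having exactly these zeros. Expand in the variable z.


The polynomial is p(z) = ∏_{α ∈ S} (z − α), where S = {1, 6, (4 + 5i), (4 - 5i)}.
Expanding the product yields: p(z) = z^4 -15·z^3 + 103·z^2 -335·z + 246.
Note conjugate pairs combine to real quadratics: (z − (4+5i))(z − (4−5i)) = z² − 8z + 41.
The resulting polynomial has degree 4 and real coefficients as required.

p(z) = z^4 -15·z^3 + 103·z^2 -335·z + 246.


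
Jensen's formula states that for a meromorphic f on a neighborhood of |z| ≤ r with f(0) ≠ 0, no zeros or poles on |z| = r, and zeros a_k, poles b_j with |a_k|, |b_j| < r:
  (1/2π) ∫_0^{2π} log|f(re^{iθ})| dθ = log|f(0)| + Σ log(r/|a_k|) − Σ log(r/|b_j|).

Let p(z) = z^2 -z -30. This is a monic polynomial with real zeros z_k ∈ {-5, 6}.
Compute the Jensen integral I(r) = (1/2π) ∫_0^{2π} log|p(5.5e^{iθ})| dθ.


Zeros: -5, 6; r = 5.5.
Inside |z| < r: -5. Outside (|z| ≥ r): 6.
p(0) = -30, so log|p(0)| = log(30) = 3.4012.
Apply Jensen: I(r) = log|p(0)| + Σ_k log(r/|z_k|), summed over zeros inside |z| < r.
  log(r/|z_k|) for z_k = -5: log(5.5/5) = 0.0953
  Outside zeros (6) contribute nothing to the Jensen sum.
Sum over inside zeros: 0.0953.
I(r) = log|p(0)| + (inside sum) = 3.4012 + 0.0953 = 3.4965.
Note: since some zeros are outside |z| ≤ r, the simplified n·log(r) form does NOT apply — only the inside zeros contribute.

I(r) ≈ 3.4965.


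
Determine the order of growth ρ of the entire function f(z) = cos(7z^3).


Write cos(w) = (e^{iw} ± e^{−iw})/(2 or 2i), so |cos(w)| ≤ e^{|w|}. With w = 7z^3, |w| ≤ 7r^3 + 0 on |z|=r, giving M(r) ≤ e^{7r^3 + 0} and ρ ≤ 3. For the lower bound, choose z on |z|=r with 7z^3 purely imaginary of modulus 7r^3; then |cos(7z^3)| grows like e^{7r^3}/2, so ρ ≥ 3. Hence ρ = 3.
Therefore ρ = 3.

Order ρ = 3.


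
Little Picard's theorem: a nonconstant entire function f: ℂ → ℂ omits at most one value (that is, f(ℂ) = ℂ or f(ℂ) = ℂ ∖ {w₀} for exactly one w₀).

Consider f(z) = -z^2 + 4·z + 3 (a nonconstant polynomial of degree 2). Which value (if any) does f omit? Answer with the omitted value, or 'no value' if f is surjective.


Little Picard bounds the complement of f(ℂ) to at most one point.
For every w ∈ ℂ, the equation p(z) − w = 0 is a nonconstant polynomial in z and hence has at least one root by the fundamental theorem of algebra. So p is surjective onto ℂ, omitting no value.

Omitted value: no value.


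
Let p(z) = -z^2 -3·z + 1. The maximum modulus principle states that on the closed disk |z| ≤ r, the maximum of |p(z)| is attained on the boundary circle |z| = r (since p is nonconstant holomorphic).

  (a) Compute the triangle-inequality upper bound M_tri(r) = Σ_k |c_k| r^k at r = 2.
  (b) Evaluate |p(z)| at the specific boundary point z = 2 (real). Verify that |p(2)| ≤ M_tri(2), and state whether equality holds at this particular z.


Coefficients: c_0 = 1, c_1 = -3, c_2 = -1. Radius r = 2.
Part (a). Triangle bound: M_tri(r) = Σ_k |c_k| r^k
  = |1|·2^0 + |-3|·2^1 + |-1|·2^2
  = 1 + 6 + 4 = 11.
This bounds M(r) := max_{|z|=r} |p(z)| from above; equality holds iff all terms c_k z^k can be made to align in phase at a single z on |z|=r.
Part (b). At z = 2 (real, on the circle |z| = r):
  p(2) = (1)·2^0 + (-3)·2^1 + (-1)·2^2 = -9.
  |p(2)| = 9.
Check: |p(2)| = 9 ≤ 11 = M_tri(2). ✓ Equality does not hold at z = 2 (the coefficients have mixed signs, so the terms do not all align in phase there).

M_tri(2) = 11; |p(2)| = 9; equality at z=2: no.


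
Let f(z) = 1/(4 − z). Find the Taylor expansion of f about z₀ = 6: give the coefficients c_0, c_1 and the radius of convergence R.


Let w = z − z₀, so z = z₀ + w.
Then 4 − z = 4 − (z₀ + w) = (4 − z₀) − w = -2 − w.
f(z) = 1/(-2 − w) = (1/(-2)) · 1/(1 − w/(-2)) = Σ_{n≥0} w^n / (-2)^(n+1).
So c_n = 1/(-2)^(n+1):
  c_0 = 1/(-2)^1 = -1/2.
  c_1 = 1/(-2)^2 = 1/4.
The series is valid for |w/d| < 1, i.e. |z − z₀| < |d|.
Radius of convergence: R = |4 − z₀| = |-2| = 2 (distance from z₀ to the singularity z = 4).

c_0 = -1/2, c_1 = 1/4; R = 2.


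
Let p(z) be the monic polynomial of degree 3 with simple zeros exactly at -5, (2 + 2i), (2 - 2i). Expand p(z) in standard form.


The polynomial is p(z) = ∏_{α ∈ S} (z − α), where S = {-5, (2 + 2i), (2 - 2i)}.
Expanding the product yields: p(z) = z^3 + z^2 -12·z + 40.
Note conjugate pairs combine to real quadratics: (z − (2+2i))(z − (2−2i)) = z² − 4z + 8.
The resulting polynomial has degree 3 and real coefficients as required.

p(z) = z^3 + z^2 -12·z + 40.


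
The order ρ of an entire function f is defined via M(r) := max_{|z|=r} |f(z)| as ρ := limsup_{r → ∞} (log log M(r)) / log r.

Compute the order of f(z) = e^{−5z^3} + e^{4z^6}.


Each summand is entire of order 3 and 6 respectively (as in the single-exponential case). The order of a sum is at most the max of the orders, so ρ ≤ 6. For the lower bound: on |z|=r choose arg z so that 4z^6 is real positive; then |e^{4z^6}| = e^{4r^6} while |e^{-5z^3}| ≤ e^{5r^3} = o(e^{4r^6}). So |f| ≥ e^{4r^6}(1 − o(1)) and ρ ≥ 6. Hence ρ = max(3, 6) = 6.
Therefore ρ = 6.

Order ρ = 6.


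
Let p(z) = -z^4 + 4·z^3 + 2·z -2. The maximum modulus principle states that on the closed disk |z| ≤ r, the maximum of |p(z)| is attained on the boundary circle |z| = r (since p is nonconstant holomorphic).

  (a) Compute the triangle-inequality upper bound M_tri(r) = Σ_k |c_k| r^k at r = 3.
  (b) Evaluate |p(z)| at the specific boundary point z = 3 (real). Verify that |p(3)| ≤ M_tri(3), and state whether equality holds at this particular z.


Coefficients: c_0 = -2, c_1 = 2, c_2 = 0, c_3 = 4, c_4 = -1. Radius r = 3.
Part (a). Triangle bound: M_tri(r) = Σ_k |c_k| r^k
  = |-2|·3^0 + |2|·3^1 + |0|·3^2 + |4|·3^3 + |-1|·3^4
  = 2 + 6 + 0 + 108 + 81 = 197.
This bounds M(r) := max_{|z|=r} |p(z)| from above; equality holds iff all terms c_k z^k can be made to align in phase at a single z on |z|=r.
Part (b). At z = 3 (real, on the circle |z| = r):
  p(3) = (-2)·3^0 + (2)·3^1 + (0)·3^2 + (4)·3^3 + (-1)·3^4 = 31.
  |p(3)| = 31.
Check: |p(3)| = 31 ≤ 197 = M_tri(3). ✓ Equality does not hold at z = 3 (the coefficients have mixed signs, so the terms do not all align in phase there).

M_tri(3) = 197; |p(3)| = 31; equality at z=3: no.


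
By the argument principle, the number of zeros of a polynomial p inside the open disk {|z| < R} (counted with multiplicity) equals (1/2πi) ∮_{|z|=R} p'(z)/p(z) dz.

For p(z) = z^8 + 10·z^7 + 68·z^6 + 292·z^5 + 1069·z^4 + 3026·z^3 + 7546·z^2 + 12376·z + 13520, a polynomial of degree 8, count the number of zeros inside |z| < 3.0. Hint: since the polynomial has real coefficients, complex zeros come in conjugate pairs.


The zeros of p are: (-2 + 2i), (-2 - 2i), (1 + 3i), (1 - 3i), (-2 + 3i), (-2 - 3i), (-2 + 3i), (-2 - 3i).
Their magnitudes are: 2.828, 2.828, 3.162, 3.162, 3.606, 3.606, 3.606, 3.606.
Zeros with |z| < R = 3.0: (-2 + 2i), (-2 - 2i).
Count = 2.
By the argument principle, (1/2πi) ∮_{|z|=R} p'(z)/p(z) dz equals exactly this count.

Number of zeros inside |z| < 3.0: 2.


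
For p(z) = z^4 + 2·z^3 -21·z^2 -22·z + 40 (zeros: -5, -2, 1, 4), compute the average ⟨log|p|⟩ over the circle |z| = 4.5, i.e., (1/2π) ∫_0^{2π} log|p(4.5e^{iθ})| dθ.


Zeros: -5, -2, 1, 4; r = 4.5.
Inside |z| < r: -2, 1, 4. Outside (|z| ≥ r): -5.
p(0) = 40, so log|p(0)| = log(40) = 3.6889.
Apply Jensen: I(r) = log|p(0)| + Σ_k log(r/|z_k|), summed over zeros inside |z| < r.
  log(r/|z_k|) for z_k = -2: log(4.5/2) = 0.8109
  log(r/|z_k|) for z_k = 1: log(4.5/1) = 1.5041
  log(r/|z_k|) for z_k = 4: log(4.5/4) = 0.1178
  Outside zeros (-5) contribute nothing to the Jensen sum.
Sum over inside zeros: 2.4328.
I(r) = log|p(0)| + (inside sum) = 3.6889 + 2.4328 = 6.1217.
Note: since some zeros are outside |z| ≤ r, the simplified n·log(r) form does NOT apply — only the inside zeros contribute.

I(r) ≈ 6.1217.


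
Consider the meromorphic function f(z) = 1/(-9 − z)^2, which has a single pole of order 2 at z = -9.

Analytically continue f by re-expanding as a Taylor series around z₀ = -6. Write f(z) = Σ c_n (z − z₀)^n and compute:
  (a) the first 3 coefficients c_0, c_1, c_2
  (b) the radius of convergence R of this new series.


Let w = z − z₀, so z = z₀ + w.
Then -9 − z = -9 − (z₀ + w) = (-9 − z₀) − w = -3 − w.
f(z) = 1/(-3 − w)^2 = (1/(-3)^2) · (1 − w/(-3))^{−2}.
By the binomial series (1−u)^{−2} = Σ_{n≥0} C(n+1, 1) u^n for |u|<1, with u = w/(-3):
  c_n = C(n+1, 1) / (-3)^(n+2).
  c_0 = 1/(-3)^2 = 1/9.
  c_1 = 2/(-3)^3 = -2/27.
  c_2 = 3/(-3)^4 = 1/27.
The series is valid for |w/d| < 1, i.e. |z − z₀| < |d|.
Radius of convergence: R = |-9 − z₀| = |-3| = 3 (distance from z₀ to the singularity z = -9).

c_0 = 1/9, c_1 = -2/27, c_2 = 1/27; R = 3.


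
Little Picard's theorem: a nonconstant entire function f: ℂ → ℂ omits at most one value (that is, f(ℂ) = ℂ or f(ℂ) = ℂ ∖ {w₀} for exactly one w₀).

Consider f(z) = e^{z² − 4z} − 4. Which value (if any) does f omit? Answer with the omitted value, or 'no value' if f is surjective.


Little Picard bounds the complement of f(ℂ) to at most one point.
The exponent g(z) = z² − 4z is a nonconstant polynomial, hence surjective onto ℂ. So e^{g(z)} takes every value in {e^w : w ∈ ℂ} = ℂ ∖ {0}. Adding -4 shifts the range to ℂ ∖ {-4}. f omits exactly -4.

Omitted value: -4.


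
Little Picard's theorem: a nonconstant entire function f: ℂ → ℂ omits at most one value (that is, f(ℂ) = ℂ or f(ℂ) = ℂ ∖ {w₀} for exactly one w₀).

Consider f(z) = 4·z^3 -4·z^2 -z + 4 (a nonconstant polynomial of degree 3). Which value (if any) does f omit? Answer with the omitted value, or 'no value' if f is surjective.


Little Picard bounds the complement of f(ℂ) to at most one point.
For every w ∈ ℂ, the equation p(z) − w = 0 is a nonconstant polynomial in z and hence has at least one root by the fundamental theorem of algebra. So p is surjective onto ℂ, omitting no value.

Omitted value: no value.


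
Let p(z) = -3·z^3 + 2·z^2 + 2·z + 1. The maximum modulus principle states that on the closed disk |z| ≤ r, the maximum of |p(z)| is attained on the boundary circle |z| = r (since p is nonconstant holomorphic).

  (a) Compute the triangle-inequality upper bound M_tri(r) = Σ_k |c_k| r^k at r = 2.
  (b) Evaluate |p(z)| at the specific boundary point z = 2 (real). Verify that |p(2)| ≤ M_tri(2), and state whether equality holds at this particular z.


Coefficients: c_0 = 1, c_1 = 2, c_2 = 2, c_3 = -3. Radius r = 2.
Part (a). Triangle bound: M_tri(r) = Σ_k |c_k| r^k
  = |1|·2^0 + |2|·2^1 + |2|·2^2 + |-3|·2^3
  = 1 + 4 + 8 + 24 = 37.
This bounds M(r) := max_{|z|=r} |p(z)| from above; equality holds iff all terms c_k z^k can be made to align in phase at a single z on |z|=r.
Part (b). At z = 2 (real, on the circle |z| = r):
  p(2) = (1)·2^0 + (2)·2^1 + (2)·2^2 + (-3)·2^3 = -11.
  |p(2)| = 11.
Check: |p(2)| = 11 ≤ 37 = M_tri(2). ✓ Equality does not hold at z = 2 (the coefficients have mixed signs, so the terms do not all align in phase there).

M_tri(2) = 37; |p(2)| = 11; equality at z=2: no.


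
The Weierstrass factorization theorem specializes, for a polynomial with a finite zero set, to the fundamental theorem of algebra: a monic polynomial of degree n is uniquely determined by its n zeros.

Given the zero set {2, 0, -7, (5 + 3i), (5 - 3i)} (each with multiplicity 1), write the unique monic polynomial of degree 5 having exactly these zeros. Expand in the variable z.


The polynomial is p(z) = ∏_{α ∈ S} (z − α), where S = {2, 0, -7, (5 + 3i), (5 - 3i)}.
Expanding the product yields: p(z) = z^5 -5·z^4 -30·z^3 + 310·z^2 -476·z.
Note conjugate pairs combine to real quadratics: (z − (5+3i))(z − (5−3i)) = z² − 10z + 34.
The resulting polynomial has degree 5 and real coefficients as required.

p(z) = z^5 -5·z^4 -30·z^3 + 310·z^2 -476·z.


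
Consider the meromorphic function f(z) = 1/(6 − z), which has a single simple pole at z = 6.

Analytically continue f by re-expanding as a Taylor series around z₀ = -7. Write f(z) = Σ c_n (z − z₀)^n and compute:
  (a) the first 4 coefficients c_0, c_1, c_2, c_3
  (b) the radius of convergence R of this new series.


Let w = z − z₀, so z = z₀ + w.
Then 6 − z = 6 − (z₀ + w) = (6 − z₀) − w = 13 − w.
f(z) = 1/(13 − w) = (1/(13)) · 1/(1 − w/(13)) = Σ_{n≥0} w^n / (13)^(n+1).
So c_n = 1/(13)^(n+1):
  c_0 = 1/(13)^1 = 1/13.
  c_1 = 1/(13)^2 = 1/169.
  c_2 = 1/(13)^3 = 1/2197.
  c_3 = 1/(13)^4 = 1/28561.
The series is valid for |w/d| < 1, i.e. |z − z₀| < |d|.
Radius of convergence: R = |6 − z₀| = |13| = 13 (distance from z₀ to the singularity z = 6).

c_0 = 1/13, c_1 = 1/169, c_2 = 1/2197, c_3 = 1/28561; R = 13.


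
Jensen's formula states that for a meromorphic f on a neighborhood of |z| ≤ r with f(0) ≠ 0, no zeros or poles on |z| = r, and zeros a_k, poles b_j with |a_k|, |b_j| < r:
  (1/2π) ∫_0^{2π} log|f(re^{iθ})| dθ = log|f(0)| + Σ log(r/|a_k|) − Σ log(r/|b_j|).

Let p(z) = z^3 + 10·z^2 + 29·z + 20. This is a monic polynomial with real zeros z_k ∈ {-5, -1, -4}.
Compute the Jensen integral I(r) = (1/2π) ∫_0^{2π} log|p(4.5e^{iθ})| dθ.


Zeros: -5, -4, -1; r = 4.5.
Inside |z| < r: -4, -1. Outside (|z| ≥ r): -5.
p(0) = 20, so log|p(0)| = log(20) = 2.9957.
Apply Jensen: I(r) = log|p(0)| + Σ_k log(r/|z_k|), summed over zeros inside |z| < r.
  log(r/|z_k|) for z_k = -1: log(4.5/1) = 1.5041
  log(r/|z_k|) for z_k = -4: log(4.5/4) = 0.1178
  Outside zeros (-5) contribute nothing to the Jensen sum.
Sum over inside zeros: 1.6219.
I(r) = log|p(0)| + (inside sum) = 2.9957 + 1.6219 = 4.6176.
Note: since some zeros are outside |z| ≤ r, the simplified n·log(r) form does NOT apply — only the inside zeros contribute.

I(r) ≈ 4.6176.


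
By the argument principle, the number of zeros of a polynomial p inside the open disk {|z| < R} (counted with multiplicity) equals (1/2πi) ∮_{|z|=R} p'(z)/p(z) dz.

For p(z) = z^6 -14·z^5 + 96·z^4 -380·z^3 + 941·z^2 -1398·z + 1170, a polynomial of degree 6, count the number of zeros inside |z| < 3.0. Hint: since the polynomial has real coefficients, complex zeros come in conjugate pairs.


The zeros of p are: (3 + 3i), (3 - 3i), (3 + 2i), (3 - 2i), (1 + 2i), (1 - 2i).
Their magnitudes are: 4.243, 4.243, 3.606, 3.606, 2.236, 2.236.
Zeros with |z| < R = 3.0: (1 + 2i), (1 - 2i).
Count = 2.
By the argument principle, (1/2πi) ∮_{|z|=R} p'(z)/p(z) dz equals exactly this count.

Number of zeros inside |z| < 3.0: 2.


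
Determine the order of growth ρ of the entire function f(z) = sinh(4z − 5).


sinh(w) is a linear combination of e^{iw} and e^{−iw} (or e^w, e^{−w} in the hyperbolic case), so |sinh(w)| ≤ e^{|w|}. With w = 4z − 5, |w| ≤ 4|z| + 5 = 4r + 5 on |z| = r, giving M(r) ≤ e^{4r + 5}, so ρ ≤ 1. On a suitable ray (z = it for sin/cos; z = t for sinh/cosh, t real → ∞), |sinh(4z − 5)| grows like e^{4|t|}/2, so ρ ≥ 1. Hence ρ = 1.
Therefore ρ = 1.

Order ρ = 1.


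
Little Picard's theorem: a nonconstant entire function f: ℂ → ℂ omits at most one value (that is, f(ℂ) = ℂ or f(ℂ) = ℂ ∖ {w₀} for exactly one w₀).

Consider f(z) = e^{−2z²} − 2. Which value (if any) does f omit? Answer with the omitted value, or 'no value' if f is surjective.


Little Picard bounds the complement of f(ℂ) to at most one point.
The exponent g(z) = −2z² is a nonconstant polynomial, hence surjective onto ℂ. So e^{g(z)} takes every value in {e^w : w ∈ ℂ} = ℂ ∖ {0}. Adding -2 shifts the range to ℂ ∖ {-2}. f omits exactly -2.

Omitted value: -2.


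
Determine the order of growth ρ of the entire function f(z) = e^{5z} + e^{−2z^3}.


Each summand is entire of order 1 and 3 respectively (as in the single-exponential case). The order of a sum is at most the max of the orders, so ρ ≤ 3. For the lower bound: on |z|=r choose arg z so that -2z^3 is real positive; then |e^{-2z^3}| = e^{2r^3} while |e^{5z}| ≤ e^{5r^1} = o(e^{2r^3}). So |f| ≥ e^{2r^3}(1 − o(1)) and ρ ≥ 3. Hence ρ = max(1, 3) = 3.
Therefore ρ = 3.

Order ρ = 3.


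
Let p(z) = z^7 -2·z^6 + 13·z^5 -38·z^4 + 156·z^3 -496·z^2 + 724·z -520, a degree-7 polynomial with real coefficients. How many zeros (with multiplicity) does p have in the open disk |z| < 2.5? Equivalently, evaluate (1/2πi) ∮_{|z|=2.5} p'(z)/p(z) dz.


The zeros of p are: (-2 + 3i), (-2 - 3i), (1 + 3i), (1 - 3i), (1 + 1i), (1 - 1i), 2.
Their magnitudes are: 3.606, 3.606, 3.162, 3.162, 1.414, 1.414, 2.
Zeros with |z| < R = 2.5: (1 + 1i), (1 - 1i), 2.
Count = 3.
By the argument principle, (1/2πi) ∮_{|z|=R} p'(z)/p(z) dz equals exactly this count.

Number of zeros inside |z| < 2.5: 3.


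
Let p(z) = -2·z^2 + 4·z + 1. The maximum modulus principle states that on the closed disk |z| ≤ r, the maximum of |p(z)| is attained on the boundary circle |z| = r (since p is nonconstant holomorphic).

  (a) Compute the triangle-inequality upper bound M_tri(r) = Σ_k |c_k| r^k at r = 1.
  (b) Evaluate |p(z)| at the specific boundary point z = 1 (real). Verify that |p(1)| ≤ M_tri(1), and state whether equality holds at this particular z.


Coefficients: c_0 = 1, c_1 = 4, c_2 = -2. Radius r = 1.
Part (a). Triangle bound: M_tri(r) = Σ_k |c_k| r^k
  = |1|·1^0 + |4|·1^1 + |-2|·1^2
  = 1 + 4 + 2 = 7.
This bounds M(r) := max_{|z|=r} |p(z)| from above; equality holds iff all terms c_k z^k can be made to align in phase at a single z on |z|=r.
Part (b). At z = 1 (real, on the circle |z| = r):
  p(1) = (1)·1^0 + (4)·1^1 + (-2)·1^2 = 3.
  |p(1)| = 3.
Check: |p(1)| = 3 ≤ 7 = M_tri(1). ✓ Equality does not hold at z = 1 (the coefficients have mixed signs, so the terms do not all align in phase there).

M_tri(1) = 7; |p(1)| = 3; equality at z=1: no.
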